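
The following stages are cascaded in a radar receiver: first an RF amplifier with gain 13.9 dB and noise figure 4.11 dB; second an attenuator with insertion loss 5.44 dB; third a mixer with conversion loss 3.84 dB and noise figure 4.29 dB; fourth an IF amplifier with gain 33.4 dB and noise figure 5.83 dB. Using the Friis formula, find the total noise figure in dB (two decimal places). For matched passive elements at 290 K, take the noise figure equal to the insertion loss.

Convert to linear (a loss of L dB is a gain of −L dB): F_i = 10^(NF_i/10), G_i = 10^(G_i,dB/10)
  Stage 1: F_1 = 10^(4.11/10) = 2.576, G_1 = 10^(13.9/10) = 24.55
  Stage 2: F_2 = 10^(5.44/10) = 3.499, G_2 = 10^(−5.44/10) = 0.2858
  Stage 3: F_3 = 10^(4.29/10) = 2.685, G_3 = 10^(−3.84/10) = 0.4130
  Stage 4: F_4 = 10^(5.83/10) = 3.828, G_4 = 10^(33.4/10) = 2188
Friis cascade:
  F = 2.576 + (3.499 − 1)/24.55 + (2.685 − 1)/7.015 + (3.828 − 1)/2.897 = 3.895
NF = 10 log₁₀(3.895) = 5.90 dB

5.90 dB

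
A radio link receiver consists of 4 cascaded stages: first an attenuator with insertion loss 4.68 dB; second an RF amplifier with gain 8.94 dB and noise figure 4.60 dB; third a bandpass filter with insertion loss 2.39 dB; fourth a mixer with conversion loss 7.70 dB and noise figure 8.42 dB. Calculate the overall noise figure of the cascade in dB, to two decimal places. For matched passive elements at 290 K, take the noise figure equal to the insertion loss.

11.01 dB

Convert to linear (a loss of L dB is a gain of −L dB): F_i = 10^(NF_i/10), G_i = 10^(G_i,dB/10)
  Stage 1: F_1 = 10^(4.68/10) = 2.938, G_1 = 10^(−4.68/10) = 0.3404
  Stage 2: F_2 = 10^(4.60/10) = 2.884, G_2 = 10^(8.94/10) = 7.834
  Stage 3: F_3 = 10^(2.39/10) = 1.734, G_3 = 10^(−2.39/10) = 0.5768
  Stage 4: F_4 = 10^(8.42/10) = 6.950, G_4 = 10^(−7.70/10) = 0.1698
Friis cascade:
  F = 2.938 + (2.884 − 1)/0.3404 + (1.734 − 1)/2.667 + (6.950 − 1)/1.538 = 12.62
NF = 10 log₁₀(12.62) = 11.01 dB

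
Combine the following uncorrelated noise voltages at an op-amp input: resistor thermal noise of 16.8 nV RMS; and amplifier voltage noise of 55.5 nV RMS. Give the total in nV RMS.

Uncorrelated sources add in power (mean-square): V_tot = √(ΣV_i²)
V_tot = √[(1.68×10⁻⁸)² + (5.55×10⁻⁸)²] = 5.80×10⁻⁸ V = 58.0 nV

58.0 nV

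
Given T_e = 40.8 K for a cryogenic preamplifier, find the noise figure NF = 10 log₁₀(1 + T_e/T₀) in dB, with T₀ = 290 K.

0.572 dB

F = 1 + T_e/T₀ = 1 + 40.8/290 = 1.14069
NF = 10 log₁₀(1.14069) = 0.572 dB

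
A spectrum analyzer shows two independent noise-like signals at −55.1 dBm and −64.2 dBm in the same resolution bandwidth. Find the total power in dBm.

Convert to linear, add, convert back:
P₁ = 3.09×10⁻⁹ W, P₂ = 3.80×10⁻¹⁰ W
P_tot = 3.47×10⁻⁹ W → 10 log₁₀(P_tot / 10⁻³) = −54.6 dBm

−54.6 dBm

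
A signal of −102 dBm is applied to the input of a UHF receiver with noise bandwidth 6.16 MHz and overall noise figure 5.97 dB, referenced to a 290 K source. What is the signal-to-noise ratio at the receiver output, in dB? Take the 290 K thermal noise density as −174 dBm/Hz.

−1.9 dB

Noise floor: N = −174 + 10 log₁₀(B) + NF
10 log₁₀(6.16×10⁶) = 67.9 dB
N = −174 + 67.9 + 5.97 = −100.13 dBm
SNR = P_sig − N = −102 − (−100.13) = −1.87 dB → −1.9 dB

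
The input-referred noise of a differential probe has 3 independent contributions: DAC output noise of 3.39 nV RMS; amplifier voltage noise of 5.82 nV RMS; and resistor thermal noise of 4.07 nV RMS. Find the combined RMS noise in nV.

7.87 nV

Uncorrelated sources add in power (mean-square): V_tot = √(ΣV_i²)
V_tot = √[(3.39×10⁻⁹)² + (5.82×10⁻⁹)² + (4.07×10⁻⁹)²] = 7.87×10⁻⁹ V = 7.87 nV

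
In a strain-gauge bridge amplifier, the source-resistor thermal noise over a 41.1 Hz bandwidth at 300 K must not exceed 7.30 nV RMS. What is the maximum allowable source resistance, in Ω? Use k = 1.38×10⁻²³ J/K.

78.3 Ω

Johnson–Nyquist: V_n = √(4kTRB) ⇒ R = V_n² / (4kTB)
4kTB = 4 × 1.38×10⁻²³ × 300 × 4.11×10¹ = 6.81×10⁻¹⁹
R = (7.30×10⁻⁹)² / 6.81×10⁻¹⁹ = 7.83×10¹ Ω = 78.3 Ω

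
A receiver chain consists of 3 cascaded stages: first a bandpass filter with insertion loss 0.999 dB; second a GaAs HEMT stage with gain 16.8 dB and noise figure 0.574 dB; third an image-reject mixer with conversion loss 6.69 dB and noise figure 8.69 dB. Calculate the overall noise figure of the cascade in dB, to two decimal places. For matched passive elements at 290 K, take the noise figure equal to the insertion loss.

Convert to linear (a loss of L dB is a gain of −L dB): F_i = 10^(NF_i/10), G_i = 10^(G_i,dB/10)
  Stage 1: F_1 = 10^(0.999/10) = 1.259, G_1 = 10^(−0.999/10) = 0.7945
  Stage 2: F_2 = 10^(0.574/10) = 1.141, G_2 = 10^(16.8/10) = 47.86
  Stage 3: F_3 = 10^(8.69/10) = 7.396, G_3 = 10^(−6.69/10) = 0.2143
Friis cascade:
  F = 1.259 + (1.141 − 1)/0.7945 + (7.396 − 1)/38.03 = 1.605
NF = 10 log₁₀(1.605) = 2.05 dB

2.05 dB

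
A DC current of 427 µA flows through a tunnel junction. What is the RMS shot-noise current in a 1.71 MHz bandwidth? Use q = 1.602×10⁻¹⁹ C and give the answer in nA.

15.3 nA

I_n = √(2qI·B)
2qI·B = 2 × 1.602×10⁻¹⁹ × 4.27×10⁻⁴ × 1.71×10⁶ = 2.34×10⁻¹⁶ A²
I_n = √(2.34×10⁻¹⁶) = 1.53×10⁻⁸ A = 15.3 nA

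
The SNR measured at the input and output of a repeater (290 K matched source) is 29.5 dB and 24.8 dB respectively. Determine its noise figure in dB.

4.7 dB

NF (dB) = SNR_in(dB) − SNR_out(dB) when the source is at T₀
NF = 29.5 − 24.8 = 4.7 dB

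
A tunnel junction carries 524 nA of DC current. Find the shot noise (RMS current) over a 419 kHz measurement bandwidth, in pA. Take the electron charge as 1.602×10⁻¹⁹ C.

265 pA

I_n = √(2qI·B)
2qI·B = 2 × 1.602×10⁻¹⁹ × 5.24×10⁻⁷ × 4.19×10⁵ = 7.03×10⁻²⁰ A²
I_n = √(7.03×10⁻²⁰) = 2.65×10⁻¹⁰ A = 265 pA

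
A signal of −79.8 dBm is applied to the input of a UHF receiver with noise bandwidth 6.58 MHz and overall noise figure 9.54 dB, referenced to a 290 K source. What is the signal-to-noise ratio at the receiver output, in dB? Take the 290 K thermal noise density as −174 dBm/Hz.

16.5 dB

Noise floor: N = −174 + 10 log₁₀(B) + NF
10 log₁₀(6.58×10⁶) = 68.18 dB
N = −174 + 68.18 + 9.54 = −96.28 dBm
SNR = P_sig − N = −79.8 − (−96.28) = 16.48 dB → 16.5 dB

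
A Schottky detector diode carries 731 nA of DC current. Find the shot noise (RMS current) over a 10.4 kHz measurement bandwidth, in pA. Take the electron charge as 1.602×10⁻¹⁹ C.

I_n = √(2qI·B)
2qI·B = 2 × 1.602×10⁻¹⁹ × 7.31×10⁻⁷ × 1.04×10⁴ = 2.44×10⁻²¹ A²
I_n = √(2.44×10⁻²¹) = 4.94×10⁻¹¹ A = 49.4 pA

49.4 pA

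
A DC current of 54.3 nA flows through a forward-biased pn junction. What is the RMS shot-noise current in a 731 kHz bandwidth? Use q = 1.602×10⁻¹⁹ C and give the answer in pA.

I_n = √(2qI·B)
2qI·B = 2 × 1.602×10⁻¹⁹ × 5.43×10⁻⁸ × 7.31×10⁵ = 1.27×10⁻²⁰ A²
I_n = √(1.27×10⁻²⁰) = 1.13×10⁻¹⁰ A = 113 pA

113 pA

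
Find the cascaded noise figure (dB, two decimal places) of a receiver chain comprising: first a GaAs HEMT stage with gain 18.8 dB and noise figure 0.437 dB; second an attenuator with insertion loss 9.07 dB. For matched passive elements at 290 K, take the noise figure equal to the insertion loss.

0.79 dB

Convert to linear (a loss of L dB is a gain of −L dB): F_i = 10^(NF_i/10), G_i = 10^(G_i,dB/10)
  Stage 1: F_1 = 10^(0.437/10) = 1.106, G_1 = 10^(18.8/10) = 75.86
  Stage 2: F_2 = 10^(9.07/10) = 8.072, G_2 = 10^(−9.07/10) = 0.1239
Friis cascade:
  F = 1.106 + (8.072 − 1)/75.86 = 1.199
NF = 10 log₁₀(1.199) = 0.79 dB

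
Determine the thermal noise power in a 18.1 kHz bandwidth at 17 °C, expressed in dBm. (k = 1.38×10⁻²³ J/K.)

−131.4 dBm

T = 17 °C + 273.15 = 290.15 K
P_n = kTB = 1.38×10⁻²³ × 290.15 × 1.81×10⁴ = 7.25×10⁻¹⁷ W
In dBm: 10 log₁₀(7.25×10⁻¹⁷ / 10⁻³) = −131.4 dBm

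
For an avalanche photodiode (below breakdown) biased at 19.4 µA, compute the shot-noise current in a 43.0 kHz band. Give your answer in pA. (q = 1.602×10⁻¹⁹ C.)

I_n = √(2qI·B)
2qI·B = 2 × 1.602×10⁻¹⁹ × 1.94×10⁻⁵ × 4.30×10⁴ = 2.67×10⁻¹⁹ A²
I_n = √(2.67×10⁻¹⁹) = 5.17×10⁻¹⁰ A = 517 pA

517 pA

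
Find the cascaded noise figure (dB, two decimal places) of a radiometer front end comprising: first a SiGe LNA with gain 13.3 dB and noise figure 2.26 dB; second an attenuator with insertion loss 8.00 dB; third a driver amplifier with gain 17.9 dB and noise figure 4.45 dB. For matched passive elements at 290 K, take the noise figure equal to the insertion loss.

Convert to linear (a loss of L dB is a gain of −L dB): F_i = 10^(NF_i/10), G_i = 10^(G_i,dB/10)
  Stage 1: F_1 = 10^(2.26/10) = 1.683, G_1 = 10^(13.3/10) = 21.38
  Stage 2: F_2 = 10^(8.00/10) = 6.310, G_2 = 10^(−8.00/10) = 0.1585
  Stage 3: F_3 = 10^(4.45/10) = 2.786, G_3 = 10^(17.9/10) = 61.66
Friis cascade:
  F = 1.683 + (6.310 − 1)/21.38 + (2.786 − 1)/3.388 = 2.458
NF = 10 log₁₀(2.458) = 3.91 dB

3.91 dB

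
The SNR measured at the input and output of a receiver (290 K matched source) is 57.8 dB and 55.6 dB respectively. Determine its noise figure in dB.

2.2 dB

NF (dB) = SNR_in(dB) − SNR_out(dB) when the source is at T₀
NF = 57.8 − 55.6 = 2.2 dB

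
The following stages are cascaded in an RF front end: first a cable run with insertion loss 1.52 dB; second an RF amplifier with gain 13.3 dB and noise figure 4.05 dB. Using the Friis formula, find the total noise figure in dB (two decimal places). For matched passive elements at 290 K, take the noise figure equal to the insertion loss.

5.57 dB

Convert to linear (a loss of L dB is a gain of −L dB): F_i = 10^(NF_i/10), G_i = 10^(G_i,dB/10)
  Stage 1: F_1 = 10^(1.52/10) = 1.419, G_1 = 10^(−1.52/10) = 0.7047
  Stage 2: F_2 = 10^(4.05/10) = 2.541, G_2 = 10^(13.3/10) = 21.38
Friis cascade:
  F = 1.419 + (2.541 − 1)/0.7047 = 3.606
NF = 10 log₁₀(3.606) = 5.57 dB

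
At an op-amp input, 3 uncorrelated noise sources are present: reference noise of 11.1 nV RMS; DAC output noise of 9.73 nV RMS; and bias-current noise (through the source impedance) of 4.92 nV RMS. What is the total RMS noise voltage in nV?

15.6 nV

Uncorrelated sources add in power (mean-square): V_tot = √(ΣV_i²)
V_tot = √[(1.11×10⁻⁸)² + (9.73×10⁻⁹)² + (4.92×10⁻⁹)²] = 1.56×10⁻⁸ V = 15.6 nV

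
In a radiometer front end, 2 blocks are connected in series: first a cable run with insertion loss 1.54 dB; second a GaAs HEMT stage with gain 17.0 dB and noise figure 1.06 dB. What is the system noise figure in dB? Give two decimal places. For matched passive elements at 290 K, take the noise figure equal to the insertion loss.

2.60 dB

Convert to linear (a loss of L dB is a gain of −L dB): F_i = 10^(NF_i/10), G_i = 10^(G_i,dB/10)
  Stage 1: F_1 = 10^(1.54/10) = 1.426, G_1 = 10^(−1.54/10) = 0.7015
  Stage 2: F_2 = 10^(1.06/10) = 1.276, G_2 = 10^(17.0/10) = 50.12
Friis cascade:
  F = 1.426 + (1.276 − 1)/0.7015 = 1.820
NF = 10 log₁₀(1.820) = 2.60 dB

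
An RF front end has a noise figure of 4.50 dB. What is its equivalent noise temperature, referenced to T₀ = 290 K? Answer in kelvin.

F = 10^(4.50/10) = 2.81838
T_e = (F − 1)·T₀ = (2.81838 − 1) × 290 = 527 K

527 K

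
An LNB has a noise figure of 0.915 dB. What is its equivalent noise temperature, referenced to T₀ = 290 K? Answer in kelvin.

F = 10^(0.915/10) = 1.23453
T_e = (F − 1)·T₀ = (1.23453 − 1) × 290 = 68.0 K

68.0 K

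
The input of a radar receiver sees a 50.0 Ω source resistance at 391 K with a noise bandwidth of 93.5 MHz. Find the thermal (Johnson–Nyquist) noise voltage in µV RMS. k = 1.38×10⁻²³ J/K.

V_n = √(4kTRB)
4kTRB = 4 × 1.38×10⁻²³ × 391 × 5.00×10¹ × 9.35×10⁷ = 1.01×10⁻¹⁰ V²
V_n = √(1.01×10⁻¹⁰) = 1.00×10⁻⁵ V = 10.0 µV

10.0 µV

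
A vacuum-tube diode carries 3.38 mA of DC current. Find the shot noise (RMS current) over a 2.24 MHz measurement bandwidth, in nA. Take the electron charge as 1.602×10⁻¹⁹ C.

I_n = √(2qI·B)
2qI·B = 2 × 1.602×10⁻¹⁹ × 3.38×10⁻³ × 2.24×10⁶ = 2.43×10⁻¹⁵ A²
I_n = √(2.43×10⁻¹⁵) = 4.93×10⁻⁸ A = 49.3 nA

49.3 nA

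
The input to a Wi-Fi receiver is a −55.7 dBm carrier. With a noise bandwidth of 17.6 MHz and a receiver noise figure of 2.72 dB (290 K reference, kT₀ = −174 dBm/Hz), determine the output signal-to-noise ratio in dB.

43.1 dB

Noise floor: N = −174 + 10 log₁₀(B) + NF
10 log₁₀(1.76×10⁷) = 72.46 dB
N = −174 + 72.46 + 2.72 = −98.82 dBm
SNR = P_sig − N = −55.7 − (−98.82) = 43.12 dB → 43.1 dB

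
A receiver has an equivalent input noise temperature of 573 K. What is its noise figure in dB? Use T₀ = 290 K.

F = 1 + T_e/T₀ = 1 + 573/290 = 2.97586
NF = 10 log₁₀(2.97586) = 4.74 dB

4.74 dB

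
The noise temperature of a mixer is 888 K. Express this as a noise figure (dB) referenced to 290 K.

F = 1 + T_e/T₀ = 1 + 888/290 = 4.06207
NF = 10 log₁₀(4.06207) = 6.09 dB

6.09 dB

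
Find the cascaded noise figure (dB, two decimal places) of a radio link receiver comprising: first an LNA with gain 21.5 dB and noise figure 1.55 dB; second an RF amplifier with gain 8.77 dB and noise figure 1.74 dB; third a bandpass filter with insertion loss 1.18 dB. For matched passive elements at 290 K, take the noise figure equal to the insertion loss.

Convert to linear (a loss of L dB is a gain of −L dB): F_i = 10^(NF_i/10), G_i = 10^(G_i,dB/10)
  Stage 1: F_1 = 10^(1.55/10) = 1.429, G_1 = 10^(21.5/10) = 141.3
  Stage 2: F_2 = 10^(1.74/10) = 1.493, G_2 = 10^(8.77/10) = 7.534
  Stage 3: F_3 = 10^(1.18/10) = 1.312, G_3 = 10^(−1.18/10) = 0.7621
Friis cascade:
  F = 1.429 + (1.493 − 1)/141.3 + (1.312 − 1)/1064 = 1.433
NF = 10 log₁₀(1.433) = 1.56 dB

1.56 dB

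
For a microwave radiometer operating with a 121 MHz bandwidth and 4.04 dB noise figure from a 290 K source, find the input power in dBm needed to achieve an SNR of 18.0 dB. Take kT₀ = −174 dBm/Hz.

Sensitivity = −174 + 10 log₁₀(B) + NF + SNR_min
= −174 + 80.83 + 4.04 + 18.0
= −71.13 dBm → −71.1 dBm

−71.1 dBm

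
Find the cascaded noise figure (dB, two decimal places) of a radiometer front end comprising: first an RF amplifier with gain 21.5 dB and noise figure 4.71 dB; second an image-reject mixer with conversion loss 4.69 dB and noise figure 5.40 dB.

4.74 dB

Convert to linear (a loss of L dB is a gain of −L dB): F_i = 10^(NF_i/10), G_i = 10^(G_i,dB/10)
  Stage 1: F_1 = 10^(4.71/10) = 2.958, G_1 = 10^(21.5/10) = 141.3
  Stage 2: F_2 = 10^(5.40/10) = 3.467, G_2 = 10^(−4.69/10) = 0.3396
Friis cascade:
  F = 2.958 + (3.467 − 1)/141.3 = 2.975
NF = 10 log₁₀(2.975) = 4.74 dB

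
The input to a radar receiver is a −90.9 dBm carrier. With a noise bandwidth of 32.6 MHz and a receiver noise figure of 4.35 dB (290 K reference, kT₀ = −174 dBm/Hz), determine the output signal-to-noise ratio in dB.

Noise floor: N = −174 + 10 log₁₀(B) + NF
10 log₁₀(3.26×10⁷) = 75.13 dB
N = −174 + 75.13 + 4.35 = −94.52 dBm
SNR = P_sig − N = −90.9 − (−94.52) = 3.62 dB → 3.6 dB

3.6 dB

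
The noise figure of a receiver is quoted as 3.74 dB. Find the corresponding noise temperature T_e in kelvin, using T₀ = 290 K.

F = 10^(3.74/10) = 2.36592
T_e = (F − 1)·T₀ = (2.36592 − 1) × 290 = 396 K

396 K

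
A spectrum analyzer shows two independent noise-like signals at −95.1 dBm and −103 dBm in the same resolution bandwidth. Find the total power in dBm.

Convert to linear, add, convert back:
P₁ = 3.09×10⁻¹³ W, P₂ = 5.01×10⁻¹⁴ W
P_tot = 3.59×10⁻¹³ W → 10 log₁₀(P_tot / 10⁻³) = −94.4 dBm

−94.4 dBm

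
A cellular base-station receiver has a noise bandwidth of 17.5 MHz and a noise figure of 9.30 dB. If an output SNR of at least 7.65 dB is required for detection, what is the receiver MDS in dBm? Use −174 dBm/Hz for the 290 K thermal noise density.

Sensitivity = −174 + 10 log₁₀(B) + NF + SNR_min
= −174 + 72.43 + 9.30 + 7.65
= −84.62 dBm → −84.6 dBm

−84.6 dBm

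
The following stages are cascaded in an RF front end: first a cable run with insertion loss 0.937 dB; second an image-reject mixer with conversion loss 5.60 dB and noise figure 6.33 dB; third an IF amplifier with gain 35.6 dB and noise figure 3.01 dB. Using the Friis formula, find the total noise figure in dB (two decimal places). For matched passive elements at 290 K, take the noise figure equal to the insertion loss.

Convert to linear (a loss of L dB is a gain of −L dB): F_i = 10^(NF_i/10), G_i = 10^(G_i,dB/10)
  Stage 1: F_1 = 10^(0.937/10) = 1.241, G_1 = 10^(−0.937/10) = 0.8059
  Stage 2: F_2 = 10^(6.33/10) = 4.295, G_2 = 10^(−5.60/10) = 0.2754
  Stage 3: F_3 = 10^(3.01/10) = 2.000, G_3 = 10^(35.6/10) = 3631
Friis cascade:
  F = 1.241 + (4.295 − 1)/0.8059 + (2.000 − 1)/0.2220 = 9.834
NF = 10 log₁₀(9.834) = 9.93 dB

9.93 dB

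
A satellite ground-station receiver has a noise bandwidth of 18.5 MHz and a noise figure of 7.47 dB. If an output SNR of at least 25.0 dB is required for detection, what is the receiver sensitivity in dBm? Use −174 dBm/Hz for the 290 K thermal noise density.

Sensitivity = −174 + 10 log₁₀(B) + NF + SNR_min
= −174 + 72.67 + 7.47 + 25.0
= −68.86 dBm → −68.9 dBm

−68.9 dBm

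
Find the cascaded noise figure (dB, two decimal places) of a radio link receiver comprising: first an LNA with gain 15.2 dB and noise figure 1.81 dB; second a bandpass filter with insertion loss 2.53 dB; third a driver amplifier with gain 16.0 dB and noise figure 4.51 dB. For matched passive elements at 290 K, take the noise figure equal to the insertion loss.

Convert to linear (a loss of L dB is a gain of −L dB): F_i = 10^(NF_i/10), G_i = 10^(G_i,dB/10)
  Stage 1: F_1 = 10^(1.81/10) = 1.517, G_1 = 10^(15.2/10) = 33.11
  Stage 2: F_2 = 10^(2.53/10) = 1.791, G_2 = 10^(−2.53/10) = 0.5585
  Stage 3: F_3 = 10^(4.51/10) = 2.825, G_3 = 10^(16.0/10) = 39.81
Friis cascade:
  F = 1.517 + (1.791 − 1)/33.11 + (2.825 − 1)/18.49 = 1.640
NF = 10 log₁₀(1.640) = 2.15 dB

2.15 dB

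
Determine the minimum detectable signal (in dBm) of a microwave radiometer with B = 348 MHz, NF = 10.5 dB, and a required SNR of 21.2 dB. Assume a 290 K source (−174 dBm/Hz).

−56.9 dBm

Sensitivity = −174 + 10 log₁₀(B) + NF + SNR_min
= −174 + 85.42 + 10.5 + 21.2
= −56.88 dBm → −56.9 dBm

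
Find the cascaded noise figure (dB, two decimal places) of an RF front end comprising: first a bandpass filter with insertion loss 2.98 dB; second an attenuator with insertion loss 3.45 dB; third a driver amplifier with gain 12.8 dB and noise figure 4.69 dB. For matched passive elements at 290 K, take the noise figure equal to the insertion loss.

Convert to linear (a loss of L dB is a gain of −L dB): F_i = 10^(NF_i/10), G_i = 10^(G_i,dB/10)
  Stage 1: F_1 = 10^(2.98/10) = 1.986, G_1 = 10^(−2.98/10) = 0.5035
  Stage 2: F_2 = 10^(3.45/10) = 2.213, G_2 = 10^(−3.45/10) = 0.4519
  Stage 3: F_3 = 10^(4.69/10) = 2.944, G_3 = 10^(12.8/10) = 19.05
Friis cascade:
  F = 1.986 + (2.213 − 1)/0.5035 + (2.944 − 1)/0.2275 = 12.94
NF = 10 log₁₀(12.94) = 11.12 dB

11.12 dB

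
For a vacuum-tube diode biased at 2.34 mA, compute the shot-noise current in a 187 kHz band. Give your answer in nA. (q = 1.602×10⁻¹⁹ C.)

11.8 nA

I_n = √(2qI·B)
2qI·B = 2 × 1.602×10⁻¹⁹ × 2.34×10⁻³ × 1.87×10⁵ = 1.40×10⁻¹⁶ A²
I_n = √(1.40×10⁻¹⁶) = 1.18×10⁻⁸ A = 11.8 nA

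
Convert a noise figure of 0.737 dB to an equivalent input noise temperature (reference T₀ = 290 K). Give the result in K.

53.6 K

F = 10^(0.737/10) = 1.18495
T_e = (F − 1)·T₀ = (1.18495 − 1) × 290 = 53.6 K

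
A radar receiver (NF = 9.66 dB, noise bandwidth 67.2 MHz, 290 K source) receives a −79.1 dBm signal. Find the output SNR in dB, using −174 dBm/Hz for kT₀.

7.0 dB

Noise floor: N = −174 + 10 log₁₀(B) + NF
10 log₁₀(6.72×10⁷) = 78.27 dB
N = −174 + 78.27 + 9.66 = −86.07 dBm
SNR = P_sig − N = −79.1 − (−86.07) = 6.97 dB → 7.0 dB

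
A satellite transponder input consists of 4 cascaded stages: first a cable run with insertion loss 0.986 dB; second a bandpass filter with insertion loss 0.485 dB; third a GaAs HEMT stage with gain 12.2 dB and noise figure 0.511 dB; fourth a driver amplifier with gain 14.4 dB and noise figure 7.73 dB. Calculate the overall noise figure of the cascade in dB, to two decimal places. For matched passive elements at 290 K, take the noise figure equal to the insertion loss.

3.00 dB

Convert to linear (a loss of L dB is a gain of −L dB): F_i = 10^(NF_i/10), G_i = 10^(G_i,dB/10)
  Stage 1: F_1 = 10^(0.986/10) = 1.255, G_1 = 10^(−0.986/10) = 0.7969
  Stage 2: F_2 = 10^(0.485/10) = 1.118, G_2 = 10^(−0.485/10) = 0.8943
  Stage 3: F_3 = 10^(0.511/10) = 1.125, G_3 = 10^(12.2/10) = 16.60
  Stage 4: F_4 = 10^(7.73/10) = 5.929, G_4 = 10^(14.4/10) = 27.54
Friis cascade:
  F = 1.255 + (1.118 − 1)/0.7969 + (1.125 − 1)/0.7127 + (5.929 − 1)/11.83 = 1.995
NF = 10 log₁₀(1.995) = 3.00 dB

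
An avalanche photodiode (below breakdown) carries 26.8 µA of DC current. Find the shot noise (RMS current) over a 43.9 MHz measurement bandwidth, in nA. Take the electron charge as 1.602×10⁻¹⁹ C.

I_n = √(2qI·B)
2qI·B = 2 × 1.602×10⁻¹⁹ × 2.68×10⁻⁵ × 4.39×10⁷ = 3.77×10⁻¹⁶ A²
I_n = √(3.77×10⁻¹⁶) = 1.94×10⁻⁸ A = 19.4 nA

19.4 nA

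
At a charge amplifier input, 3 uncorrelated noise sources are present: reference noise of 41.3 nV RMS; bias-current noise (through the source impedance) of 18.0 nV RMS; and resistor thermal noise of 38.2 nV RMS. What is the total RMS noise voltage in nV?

59.1 nV

Uncorrelated sources add in power (mean-square): V_tot = √(ΣV_i²)
V_tot = √[(4.13×10⁻⁸)² + (1.80×10⁻⁸)² + (3.82×10⁻⁸)²] = 5.91×10⁻⁸ V = 59.1 nV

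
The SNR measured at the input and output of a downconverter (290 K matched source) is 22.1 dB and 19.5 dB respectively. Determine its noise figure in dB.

NF (dB) = SNR_in(dB) − SNR_out(dB) when the source is at T₀
NF = 22.1 − 19.5 = 2.6 dB

2.6 dB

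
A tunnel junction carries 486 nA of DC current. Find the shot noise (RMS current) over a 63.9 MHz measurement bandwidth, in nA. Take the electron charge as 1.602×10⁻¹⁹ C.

3.15 nA

I_n = √(2qI·B)
2qI·B = 2 × 1.602×10⁻¹⁹ × 4.86×10⁻⁷ × 6.39×10⁷ = 9.95×10⁻¹⁸ A²
I_n = √(9.95×10⁻¹⁸) = 3.15×10⁻⁹ A = 3.15 nA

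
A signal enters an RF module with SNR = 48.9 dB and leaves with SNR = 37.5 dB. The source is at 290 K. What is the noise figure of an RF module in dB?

11.4 dB

NF (dB) = SNR_in(dB) − SNR_out(dB) when the source is at T₀
NF = 48.9 − 37.5 = 11.4 dB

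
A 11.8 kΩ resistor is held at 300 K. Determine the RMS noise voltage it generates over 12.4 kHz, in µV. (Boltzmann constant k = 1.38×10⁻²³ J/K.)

V_n = √(4kTRB)
4kTRB = 4 × 1.38×10⁻²³ × 300 × 1.18×10⁴ × 1.24×10⁴ = 2.42×10⁻¹² V²
V_n = √(2.42×10⁻¹²) = 1.56×10⁻⁶ V = 1.56 µV

1.56 µV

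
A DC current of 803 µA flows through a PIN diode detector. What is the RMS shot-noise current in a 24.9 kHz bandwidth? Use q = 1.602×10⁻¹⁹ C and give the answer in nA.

2.53 nA

I_n = √(2qI·B)
2qI·B = 2 × 1.602×10⁻¹⁹ × 8.03×10⁻⁴ × 2.49×10⁴ = 6.41×10⁻¹⁸ A²
I_n = √(6.41×10⁻¹⁸) = 2.53×10⁻⁹ A = 2.53 nA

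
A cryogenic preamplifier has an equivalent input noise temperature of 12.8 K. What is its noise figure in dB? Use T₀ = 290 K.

0.188 dB

F = 1 + T_e/T₀ = 1 + 12.8/290 = 1.04414
NF = 10 log₁₀(1.04414) = 0.188 dB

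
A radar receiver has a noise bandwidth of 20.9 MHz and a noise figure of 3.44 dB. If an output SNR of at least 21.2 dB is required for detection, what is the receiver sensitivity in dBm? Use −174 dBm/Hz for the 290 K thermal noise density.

Sensitivity = −174 + 10 log₁₀(B) + NF + SNR_min
= −174 + 73.2 + 3.44 + 21.2
= −76.16 dBm → −76.2 dBm

−76.2 dBm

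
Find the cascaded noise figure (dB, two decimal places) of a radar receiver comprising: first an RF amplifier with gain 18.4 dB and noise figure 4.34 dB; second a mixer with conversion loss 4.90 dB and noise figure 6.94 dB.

4.43 dB

Convert to linear (a loss of L dB is a gain of −L dB): F_i = 10^(NF_i/10), G_i = 10^(G_i,dB/10)
  Stage 1: F_1 = 10^(4.34/10) = 2.716, G_1 = 10^(18.4/10) = 69.18
  Stage 2: F_2 = 10^(6.94/10) = 4.943, G_2 = 10^(−4.90/10) = 0.3236
Friis cascade:
  F = 2.716 + (4.943 − 1)/69.18 = 2.773
NF = 10 log₁₀(2.773) = 4.43 dB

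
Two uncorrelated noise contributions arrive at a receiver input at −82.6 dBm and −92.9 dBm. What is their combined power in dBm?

Convert to linear, add, convert back:
P₁ = 5.50×10⁻¹² W, P₂ = 5.13×10⁻¹³ W
P_tot = 6.01×10⁻¹² W → 10 log₁₀(P_tot / 10⁻³) = −82.2 dBm

−82.2 dBm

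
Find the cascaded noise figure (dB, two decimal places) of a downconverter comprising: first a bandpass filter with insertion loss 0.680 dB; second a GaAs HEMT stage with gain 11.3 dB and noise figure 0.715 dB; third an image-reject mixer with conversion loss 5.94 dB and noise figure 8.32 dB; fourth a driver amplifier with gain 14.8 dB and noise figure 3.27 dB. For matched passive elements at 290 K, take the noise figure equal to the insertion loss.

Convert to linear (a loss of L dB is a gain of −L dB): F_i = 10^(NF_i/10), G_i = 10^(G_i,dB/10)
  Stage 1: F_1 = 10^(0.680/10) = 1.169, G_1 = 10^(−0.680/10) = 0.8551
  Stage 2: F_2 = 10^(0.715/10) = 1.179, G_2 = 10^(11.3/10) = 13.49
  Stage 3: F_3 = 10^(8.32/10) = 6.792, G_3 = 10^(−5.94/10) = 0.2547
  Stage 4: F_4 = 10^(3.27/10) = 2.123, G_4 = 10^(14.8/10) = 30.20
Friis cascade:
  F = 1.169 + (1.179 − 1)/0.8551 + (6.792 − 1)/11.53 + (2.123 − 1)/2.938 = 2.263
NF = 10 log₁₀(2.263) = 3.55 dB

3.55 dB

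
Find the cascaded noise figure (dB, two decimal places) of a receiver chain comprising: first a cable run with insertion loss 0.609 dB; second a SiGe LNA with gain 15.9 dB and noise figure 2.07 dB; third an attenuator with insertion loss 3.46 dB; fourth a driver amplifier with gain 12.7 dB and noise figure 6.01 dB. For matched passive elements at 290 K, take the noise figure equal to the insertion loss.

3.19 dB

Convert to linear (a loss of L dB is a gain of −L dB): F_i = 10^(NF_i/10), G_i = 10^(G_i,dB/10)
  Stage 1: F_1 = 10^(0.609/10) = 1.151, G_1 = 10^(−0.609/10) = 0.8692
  Stage 2: F_2 = 10^(2.07/10) = 1.611, G_2 = 10^(15.9/10) = 38.90
  Stage 3: F_3 = 10^(3.46/10) = 2.218, G_3 = 10^(−3.46/10) = 0.4508
  Stage 4: F_4 = 10^(6.01/10) = 3.990, G_4 = 10^(12.7/10) = 18.62
Friis cascade:
  F = 1.151 + (1.611 − 1)/0.8692 + (2.218 − 1)/33.81 + (3.990 − 1)/15.24 = 2.085
NF = 10 log₁₀(2.085) = 3.19 dB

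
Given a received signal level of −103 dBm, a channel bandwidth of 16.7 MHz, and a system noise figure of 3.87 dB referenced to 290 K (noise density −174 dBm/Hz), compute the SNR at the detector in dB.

Noise floor: N = −174 + 10 log₁₀(B) + NF
10 log₁₀(1.67×10⁷) = 72.23 dB
N = −174 + 72.23 + 3.87 = −97.90 dBm
SNR = P_sig − N = −103 − (−97.90) = −5.10 dB → −5.1 dB

−5.1 dB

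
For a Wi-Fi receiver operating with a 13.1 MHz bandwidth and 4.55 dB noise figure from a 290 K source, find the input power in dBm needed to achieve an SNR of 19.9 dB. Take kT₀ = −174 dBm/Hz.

−78.4 dBm

Sensitivity = −174 + 10 log₁₀(B) + NF + SNR_min
= −174 + 71.17 + 4.55 + 19.9
= −78.38 dBm → −78.4 dBm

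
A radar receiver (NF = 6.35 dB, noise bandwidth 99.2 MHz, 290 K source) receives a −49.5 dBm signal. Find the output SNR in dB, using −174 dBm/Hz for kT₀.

38.2 dB

Noise floor: N = −174 + 10 log₁₀(B) + NF
10 log₁₀(9.92×10⁷) = 79.97 dB
N = −174 + 79.97 + 6.35 = −87.68 dBm
SNR = P_sig − N = −49.5 − (−87.68) = 38.18 dB → 38.2 dB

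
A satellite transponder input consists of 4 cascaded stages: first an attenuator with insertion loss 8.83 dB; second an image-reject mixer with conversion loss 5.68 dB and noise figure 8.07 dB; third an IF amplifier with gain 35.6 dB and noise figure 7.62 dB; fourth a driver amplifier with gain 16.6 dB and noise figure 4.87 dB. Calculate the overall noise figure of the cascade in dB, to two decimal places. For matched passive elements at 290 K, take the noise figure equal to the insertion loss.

22.65 dB

Convert to linear (a loss of L dB is a gain of −L dB): F_i = 10^(NF_i/10), G_i = 10^(G_i,dB/10)
  Stage 1: F_1 = 10^(8.83/10) = 7.638, G_1 = 10^(−8.83/10) = 0.1309
  Stage 2: F_2 = 10^(8.07/10) = 6.412, G_2 = 10^(−5.68/10) = 0.2704
  Stage 3: F_3 = 10^(7.62/10) = 5.781, G_3 = 10^(35.6/10) = 3631
  Stage 4: F_4 = 10^(4.87/10) = 3.069, G_4 = 10^(16.6/10) = 45.71
Friis cascade:
  F = 7.638 + (6.412 − 1)/0.1309 + (5.781 − 1)/0.03540 + (3.069 − 1)/128.5 = 184.1
NF = 10 log₁₀(184.1) = 22.65 dB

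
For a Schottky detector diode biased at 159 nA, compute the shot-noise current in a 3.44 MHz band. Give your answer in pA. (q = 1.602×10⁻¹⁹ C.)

I_n = √(2qI·B)
2qI·B = 2 × 1.602×10⁻¹⁹ × 1.59×10⁻⁷ × 3.44×10⁶ = 1.75×10⁻¹⁹ A²
I_n = √(1.75×10⁻¹⁹) = 4.19×10⁻¹⁰ A = 419 pA

419 pA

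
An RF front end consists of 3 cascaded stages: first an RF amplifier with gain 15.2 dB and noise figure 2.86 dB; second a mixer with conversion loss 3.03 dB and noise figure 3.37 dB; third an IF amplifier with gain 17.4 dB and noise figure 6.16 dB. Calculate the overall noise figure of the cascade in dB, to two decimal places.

3.34 dB

Convert to linear (a loss of L dB is a gain of −L dB): F_i = 10^(NF_i/10), G_i = 10^(G_i,dB/10)
  Stage 1: F_1 = 10^(2.86/10) = 1.932, G_1 = 10^(15.2/10) = 33.11
  Stage 2: F_2 = 10^(3.37/10) = 2.173, G_2 = 10^(−3.03/10) = 0.4977
  Stage 3: F_3 = 10^(6.16/10) = 4.130, G_3 = 10^(17.4/10) = 54.95
Friis cascade:
  F = 1.932 + (2.173 − 1)/33.11 + (4.130 − 1)/16.48 = 2.157
NF = 10 log₁₀(2.157) = 3.34 dB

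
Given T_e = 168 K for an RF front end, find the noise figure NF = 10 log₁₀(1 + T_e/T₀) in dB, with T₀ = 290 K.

F = 1 + T_e/T₀ = 1 + 168/290 = 1.57931
NF = 10 log₁₀(1.57931) = 1.98 dB

1.98 dB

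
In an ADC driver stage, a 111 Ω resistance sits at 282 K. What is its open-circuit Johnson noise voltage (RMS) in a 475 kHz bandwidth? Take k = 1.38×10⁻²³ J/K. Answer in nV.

906 nV

V_n = √(4kTRB)
4kTRB = 4 × 1.38×10⁻²³ × 282 × 1.11×10² × 4.75×10⁵ = 8.21×10⁻¹³ V²
V_n = √(8.21×10⁻¹³) = 9.06×10⁻⁷ V = 906 nV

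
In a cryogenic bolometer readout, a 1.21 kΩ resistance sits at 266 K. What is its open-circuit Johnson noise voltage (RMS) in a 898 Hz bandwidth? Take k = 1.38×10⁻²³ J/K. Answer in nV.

V_n = √(4kTRB)
4kTRB = 4 × 1.38×10⁻²³ × 266 × 1.21×10³ × 8.98×10² = 1.60×10⁻¹⁴ V²
V_n = √(1.60×10⁻¹⁴) = 1.26×10⁻⁷ V = 126 nV

126 nV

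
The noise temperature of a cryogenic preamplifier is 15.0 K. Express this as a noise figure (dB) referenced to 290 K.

F = 1 + T_e/T₀ = 1 + 15.0/290 = 1.05172
NF = 10 log₁₀(1.05172) = 0.219 dB

0.219 dB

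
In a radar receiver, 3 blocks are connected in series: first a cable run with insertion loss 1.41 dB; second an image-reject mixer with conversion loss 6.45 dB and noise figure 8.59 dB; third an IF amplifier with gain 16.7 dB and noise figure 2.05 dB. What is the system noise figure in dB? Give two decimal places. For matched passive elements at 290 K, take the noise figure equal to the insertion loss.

Convert to linear (a loss of L dB is a gain of −L dB): F_i = 10^(NF_i/10), G_i = 10^(G_i,dB/10)
  Stage 1: F_1 = 10^(1.41/10) = 1.384, G_1 = 10^(−1.41/10) = 0.7228
  Stage 2: F_2 = 10^(8.59/10) = 7.228, G_2 = 10^(−6.45/10) = 0.2265
  Stage 3: F_3 = 10^(2.05/10) = 1.603, G_3 = 10^(16.7/10) = 46.77
Friis cascade:
  F = 1.384 + (7.228 − 1)/0.7228 + (1.603 − 1)/0.1637 = 13.69
NF = 10 log₁₀(13.69) = 11.36 dB

11.36 dB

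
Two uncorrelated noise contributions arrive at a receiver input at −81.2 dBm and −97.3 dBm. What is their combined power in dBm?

Convert to linear, add, convert back:
P₁ = 7.59×10⁻¹² W, P₂ = 1.86×10⁻¹³ W
P_tot = 7.77×10⁻¹² W → 10 log₁₀(P_tot / 10⁻³) = −81.1 dBm

−81.1 dBm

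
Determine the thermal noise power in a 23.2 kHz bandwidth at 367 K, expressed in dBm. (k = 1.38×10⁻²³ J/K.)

P_n = kTB = 1.38×10⁻²³ × 367 × 2.32×10⁴ = 1.17×10⁻¹⁶ W
In dBm: 10 log₁₀(1.17×10⁻¹⁶ / 10⁻³) = −129.3 dBm

−129.3 dBm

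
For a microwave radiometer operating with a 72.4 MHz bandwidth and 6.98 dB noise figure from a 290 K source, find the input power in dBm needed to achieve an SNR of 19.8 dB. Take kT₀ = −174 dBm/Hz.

−68.6 dBm

Sensitivity = −174 + 10 log₁₀(B) + NF + SNR_min
= −174 + 78.6 + 6.98 + 19.8
= −68.62 dBm → −68.6 dBm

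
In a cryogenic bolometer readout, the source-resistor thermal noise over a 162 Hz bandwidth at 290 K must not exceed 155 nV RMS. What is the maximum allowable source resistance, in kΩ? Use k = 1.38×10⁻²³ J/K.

9.26 kΩ

Johnson–Nyquist: V_n = √(4kTRB) ⇒ R = V_n² / (4kTB)
4kTB = 4 × 1.38×10⁻²³ × 290 × 1.62×10² = 2.59×10⁻¹⁸
R = (1.55×10⁻⁷)² / 2.59×10⁻¹⁸ = 9.26×10³ Ω = 9.26 kΩ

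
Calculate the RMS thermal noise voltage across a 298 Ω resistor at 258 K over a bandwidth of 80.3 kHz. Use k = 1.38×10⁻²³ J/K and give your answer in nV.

584 nV

V_n = √(4kTRB)
4kTRB = 4 × 1.38×10⁻²³ × 258 × 2.98×10² × 8.03×10⁴ = 3.41×10⁻¹³ V²
V_n = √(3.41×10⁻¹³) = 5.84×10⁻⁷ V = 584 nV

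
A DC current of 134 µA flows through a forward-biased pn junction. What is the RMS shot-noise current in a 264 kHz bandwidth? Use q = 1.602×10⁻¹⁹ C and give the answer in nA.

3.37 nA

I_n = √(2qI·B)
2qI·B = 2 × 1.602×10⁻¹⁹ × 1.34×10⁻⁴ × 2.64×10⁵ = 1.13×10⁻¹⁷ A²
I_n = √(1.13×10⁻¹⁷) = 3.37×10⁻⁹ A = 3.37 nA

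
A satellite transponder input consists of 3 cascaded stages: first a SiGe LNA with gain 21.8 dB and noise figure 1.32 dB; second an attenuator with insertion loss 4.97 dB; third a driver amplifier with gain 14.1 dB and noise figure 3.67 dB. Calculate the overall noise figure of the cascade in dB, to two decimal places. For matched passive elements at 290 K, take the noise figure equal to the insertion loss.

Convert to linear (a loss of L dB is a gain of −L dB): F_i = 10^(NF_i/10), G_i = 10^(G_i,dB/10)
  Stage 1: F_1 = 10^(1.32/10) = 1.355, G_1 = 10^(21.8/10) = 151.4
  Stage 2: F_2 = 10^(4.97/10) = 3.141, G_2 = 10^(−4.97/10) = 0.3184
  Stage 3: F_3 = 10^(3.67/10) = 2.328, G_3 = 10^(14.1/10) = 25.70
Friis cascade:
  F = 1.355 + (3.141 − 1)/151.4 + (2.328 − 1)/48.19 = 1.397
NF = 10 log₁₀(1.397) = 1.45 dB

1.45 dB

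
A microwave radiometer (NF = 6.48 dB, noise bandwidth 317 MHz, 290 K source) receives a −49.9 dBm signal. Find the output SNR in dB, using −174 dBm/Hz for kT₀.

32.6 dB

Noise floor: N = −174 + 10 log₁₀(B) + NF
10 log₁₀(3.17×10⁸) = 85.01 dB
N = −174 + 85.01 + 6.48 = −82.51 dBm
SNR = P_sig − N = −49.9 − (−82.51) = 32.61 dB → 32.6 dB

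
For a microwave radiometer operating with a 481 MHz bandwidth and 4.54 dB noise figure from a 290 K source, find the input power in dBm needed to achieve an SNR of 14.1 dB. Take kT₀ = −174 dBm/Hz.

Sensitivity = −174 + 10 log₁₀(B) + NF + SNR_min
= −174 + 86.82 + 4.54 + 14.1
= −68.54 dBm → −68.5 dBm

−68.5 dBm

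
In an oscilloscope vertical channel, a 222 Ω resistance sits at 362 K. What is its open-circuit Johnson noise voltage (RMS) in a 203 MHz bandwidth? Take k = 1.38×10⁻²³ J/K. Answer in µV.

30.0 µV

V_n = √(4kTRB)
4kTRB = 4 × 1.38×10⁻²³ × 362 × 2.22×10² × 2.03×10⁸ = 9.01×10⁻¹⁰ V²
V_n = √(9.01×10⁻¹⁰) = 3.00×10⁻⁵ V = 30.0 µV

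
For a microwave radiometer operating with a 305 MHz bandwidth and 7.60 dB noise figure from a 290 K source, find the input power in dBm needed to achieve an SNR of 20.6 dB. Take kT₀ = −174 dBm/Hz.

−61.0 dBm

Sensitivity = −174 + 10 log₁₀(B) + NF + SNR_min
= −174 + 84.84 + 7.60 + 20.6
= −60.96 dBm → −61.0 dBm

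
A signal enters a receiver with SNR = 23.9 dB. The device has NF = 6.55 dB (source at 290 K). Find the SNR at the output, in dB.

17.35 dB

By definition F = SNR_in/SNR_out, so in dB: SNR_out = SNR_in − NF
SNR_out = 23.9 − 6.55 = 17.35 dB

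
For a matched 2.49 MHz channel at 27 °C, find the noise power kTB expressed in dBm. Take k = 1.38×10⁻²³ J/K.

T = 27 °C + 273.15 = 300.15 K
P_n = kTB = 1.38×10⁻²³ × 300.15 × 2.49×10⁶ = 1.03×10⁻¹⁴ W
In dBm: 10 log₁₀(1.03×10⁻¹⁴ / 10⁻³) = −109.9 dBm

−109.9 dBm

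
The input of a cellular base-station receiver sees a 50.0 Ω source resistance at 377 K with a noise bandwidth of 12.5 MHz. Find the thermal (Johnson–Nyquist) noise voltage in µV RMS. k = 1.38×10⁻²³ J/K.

3.61 µV

V_n = √(4kTRB)
4kTRB = 4 × 1.38×10⁻²³ × 377 × 5.00×10¹ × 1.25×10⁷ = 1.30×10⁻¹¹ V²
V_n = √(1.30×10⁻¹¹) = 3.61×10⁻⁶ V = 3.61 µV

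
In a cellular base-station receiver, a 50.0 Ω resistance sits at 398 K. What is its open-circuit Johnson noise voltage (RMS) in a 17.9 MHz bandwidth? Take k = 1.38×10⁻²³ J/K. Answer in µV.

V_n = √(4kTRB)
4kTRB = 4 × 1.38×10⁻²³ × 398 × 5.00×10¹ × 1.79×10⁷ = 1.97×10⁻¹¹ V²
V_n = √(1.97×10⁻¹¹) = 4.43×10⁻⁶ V = 4.43 µV

4.43 µV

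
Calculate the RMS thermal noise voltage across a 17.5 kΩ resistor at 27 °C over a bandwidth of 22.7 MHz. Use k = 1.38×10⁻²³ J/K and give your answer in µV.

81.1 µV

T = 27 °C + 273.15 = 300.15 K
V_n = √(4kTRB)
4kTRB = 4 × 1.38×10⁻²³ × 300.15 × 1.75×10⁴ × 2.27×10⁷ = 6.58×10⁻⁹ V²
V_n = √(6.58×10⁻⁹) = 8.11×10⁻⁵ V = 81.1 µV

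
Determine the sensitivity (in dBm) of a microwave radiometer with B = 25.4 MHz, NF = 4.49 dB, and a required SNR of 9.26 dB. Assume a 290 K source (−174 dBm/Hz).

Sensitivity = −174 + 10 log₁₀(B) + NF + SNR_min
= −174 + 74.05 + 4.49 + 9.26
= −86.20 dBm → −86.2 dBm

−86.2 dBm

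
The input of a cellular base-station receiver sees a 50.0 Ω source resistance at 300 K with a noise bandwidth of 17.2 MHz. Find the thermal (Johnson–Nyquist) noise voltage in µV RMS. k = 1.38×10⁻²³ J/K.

3.77 µV

V_n = √(4kTRB)
4kTRB = 4 × 1.38×10⁻²³ × 300 × 5.00×10¹ × 1.72×10⁷ = 1.42×10⁻¹¹ V²
V_n = √(1.42×10⁻¹¹) = 3.77×10⁻⁶ V = 3.77 µV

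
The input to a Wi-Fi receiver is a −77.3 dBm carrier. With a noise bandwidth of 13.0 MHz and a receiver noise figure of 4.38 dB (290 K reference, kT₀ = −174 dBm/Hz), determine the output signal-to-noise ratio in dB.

Noise floor: N = −174 + 10 log₁₀(B) + NF
10 log₁₀(1.30×10⁷) = 71.14 dB
N = −174 + 71.14 + 4.38 = −98.48 dBm
SNR = P_sig − N = −77.3 − (−98.48) = 21.18 dB → 21.2 dB

21.2 dB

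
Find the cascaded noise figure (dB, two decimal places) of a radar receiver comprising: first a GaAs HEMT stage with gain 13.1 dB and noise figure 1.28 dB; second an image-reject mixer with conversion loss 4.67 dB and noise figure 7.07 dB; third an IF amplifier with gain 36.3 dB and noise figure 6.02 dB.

2.95 dB

Convert to linear (a loss of L dB is a gain of −L dB): F_i = 10^(NF_i/10), G_i = 10^(G_i,dB/10)
  Stage 1: F_1 = 10^(1.28/10) = 1.343, G_1 = 10^(13.1/10) = 20.42
  Stage 2: F_2 = 10^(7.07/10) = 5.093, G_2 = 10^(−4.67/10) = 0.3412
  Stage 3: F_3 = 10^(6.02/10) = 3.999, G_3 = 10^(36.3/10) = 4266
Friis cascade:
  F = 1.343 + (5.093 − 1)/20.42 + (3.999 − 1)/6.966 = 1.974
NF = 10 log₁₀(1.974) = 2.95 dB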